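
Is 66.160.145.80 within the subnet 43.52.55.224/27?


Subnet network: 43.52.55.224
Test IP AND mask: 66.160.145.64
No, 66.160.145.80 is not in 43.52.55.224/27


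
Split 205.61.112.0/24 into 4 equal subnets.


New prefix = 24 + 2 = 26
Each subnet has 64 addresses
  205.61.112.0/26
  205.61.112.64/26
  205.61.112.128/26
  205.61.112.192/26
Subnets: 205.61.112.0/26, 205.61.112.64/26, 205.61.112.128/26, 205.61.112.192/26


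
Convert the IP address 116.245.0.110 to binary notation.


116 = 01110100
245 = 11110101
0 = 00000000
110 = 01101110
Binary: 01110100.11110101.00000000.01101110


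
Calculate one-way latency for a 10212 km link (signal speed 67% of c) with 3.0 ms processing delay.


Speed = 0.67 * 3e5 km/s = 201000 km/s
Propagation delay = 10212 / 201000 = 0.0508 s = 50.806 ms
Processing delay = 3.0 ms
Total one-way latency = 53.806 ms


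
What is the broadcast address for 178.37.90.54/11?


Network: 178.32.0.0/11
Host bits = 21
Set all host bits to 1:
Broadcast: 178.63.255.255


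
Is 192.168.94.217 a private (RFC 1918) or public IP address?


RFC 1918 private ranges:
  10.0.0.0/8 (10.0.0.0 - 10.255.255.255)
  172.16.0.0/12 (172.16.0.0 - 172.31.255.255)
  192.168.0.0/16 (192.168.0.0 - 192.168.255.255)
Private (in 192.168.0.0/16)


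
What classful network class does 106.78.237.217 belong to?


First octet: 106
Binary: 01101010
0xxxxxxx -> Class A (1-126)
Class A, default mask 255.0.0.0 (/8)


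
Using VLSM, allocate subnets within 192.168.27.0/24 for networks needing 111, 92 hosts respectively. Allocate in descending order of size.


111 hosts -> /25 (126 usable): 192.168.27.0/25
92 hosts -> /25 (126 usable): 192.168.27.128/25
Allocation: 192.168.27.0/25 (111 hosts, 126 usable); 192.168.27.128/25 (92 hosts, 126 usable)


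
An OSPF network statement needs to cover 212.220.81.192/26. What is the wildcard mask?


Subnet mask: 255.255.255.192
Wildcard = 255.255.255.255 - subnet mask
255 - 255 = 0
255 - 255 = 0
255 - 255 = 0
255 - 192 = 63
Wildcard: 0.0.0.63


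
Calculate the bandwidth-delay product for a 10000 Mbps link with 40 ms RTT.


BDP = bandwidth * RTT
= 10000 Mbps * 40 ms
= 10000 * 1e6 * 40 / 1000 bits
= 400000000 bits
= 50000000 bytes
= 48828.125 KB
BDP = 400000000 bits (50000000 bytes)


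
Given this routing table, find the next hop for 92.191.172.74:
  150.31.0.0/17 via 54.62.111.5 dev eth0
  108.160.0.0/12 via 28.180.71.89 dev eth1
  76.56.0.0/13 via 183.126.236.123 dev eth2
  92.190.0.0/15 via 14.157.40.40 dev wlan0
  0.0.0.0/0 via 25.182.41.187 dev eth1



Longest prefix match for 92.191.172.74:
  /17 150.31.0.0: no
  /12 108.160.0.0: no
  /13 76.56.0.0: no
  /15 92.190.0.0: MATCH
  /0 0.0.0.0: MATCH
Selected: next-hop 14.157.40.40 via wlan0 (matched /15)


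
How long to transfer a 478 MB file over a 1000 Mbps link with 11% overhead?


Effective throughput = 1000 * (1 - 11/100) = 890 Mbps
File size in Mb = 478 * 8 = 3824 Mb
Time = 3824 / 890
Time = 4.2966 seconds


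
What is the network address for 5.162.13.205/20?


IP:   00000101.10100010.00001101.11001101
Mask: 11111111.11111111.11110000.00000000
AND operation:
Net:  00000101.10100010.00000000.00000000
Network: 5.162.0.0/20


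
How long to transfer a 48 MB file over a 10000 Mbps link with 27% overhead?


Effective throughput = 10000 * (1 - 27/100) = 7300 Mbps
File size in Mb = 48 * 8 = 384 Mb
Time = 384 / 7300
Time = 0.0526 seconds


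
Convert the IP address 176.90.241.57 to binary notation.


176 = 10110000
90 = 01011010
241 = 11110001
57 = 00111001
Binary: 10110000.01011010.11110001.00111001


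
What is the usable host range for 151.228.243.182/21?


Network: 151.228.240.0
Broadcast: 151.228.247.255
First usable = network + 1
Last usable = broadcast - 1
Range: 151.228.240.1 to 151.228.247.254


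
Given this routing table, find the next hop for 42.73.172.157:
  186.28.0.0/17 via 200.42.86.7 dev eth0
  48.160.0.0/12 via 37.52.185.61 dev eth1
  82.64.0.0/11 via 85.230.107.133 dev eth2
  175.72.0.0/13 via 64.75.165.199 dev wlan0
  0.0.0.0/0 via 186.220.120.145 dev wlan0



Longest prefix match for 42.73.172.157:
  /17 186.28.0.0: no
  /12 48.160.0.0: no
  /11 82.64.0.0: no
  /13 175.72.0.0: no
  /0 0.0.0.0: MATCH
Selected: next-hop 186.220.120.145 via wlan0 (matched /0)


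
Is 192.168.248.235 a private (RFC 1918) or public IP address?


RFC 1918 private ranges:
  10.0.0.0/8 (10.0.0.0 - 10.255.255.255)
  172.16.0.0/12 (172.16.0.0 - 172.31.255.255)
  192.168.0.0/16 (192.168.0.0 - 192.168.255.255)
Private (in 192.168.0.0/16)


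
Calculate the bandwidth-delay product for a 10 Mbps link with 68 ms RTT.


BDP = bandwidth * RTT
= 10 Mbps * 68 ms
= 10 * 1e6 * 68 / 1000 bits
= 680000 bits
= 85000 bytes
= 83.0078 KB
BDP = 680000 bits (85000 bytes)


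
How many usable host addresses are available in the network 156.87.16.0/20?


Host bits = 32 - 20 = 12
Total addresses = 2^12 = 4096
Usable = total - 2 (network and broadcast)
Usable hosts: 4094


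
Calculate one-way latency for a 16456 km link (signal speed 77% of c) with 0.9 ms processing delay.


Speed = 0.77 * 3e5 km/s = 231000 km/s
Propagation delay = 16456 / 231000 = 0.0712 s = 71.2381 ms
Processing delay = 0.9 ms
Total one-way latency = 72.1381 ms


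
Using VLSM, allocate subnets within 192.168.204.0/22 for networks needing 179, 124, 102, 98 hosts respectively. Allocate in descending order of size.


179 hosts -> /24 (254 usable): 192.168.204.0/24
124 hosts -> /25 (126 usable): 192.168.205.0/25
102 hosts -> /25 (126 usable): 192.168.205.128/25
98 hosts -> /25 (126 usable): 192.168.206.0/25
Allocation: 192.168.204.0/24 (179 hosts, 254 usable); 192.168.205.0/25 (124 hosts, 126 usable); 192.168.205.128/25 (102 hosts, 126 usable); 192.168.206.0/25 (98 hosts, 126 usable)


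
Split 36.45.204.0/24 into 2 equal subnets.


New prefix = 24 + 1 = 25
Each subnet has 128 addresses
  36.45.204.0/25
  36.45.204.128/25
Subnets: 36.45.204.0/25, 36.45.204.128/25


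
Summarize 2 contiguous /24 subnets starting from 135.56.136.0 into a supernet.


Original prefix: /24
Number of subnets: 2 = 2^1
New prefix = 24 - 1 = 23
Supernet: 135.56.136.0/23


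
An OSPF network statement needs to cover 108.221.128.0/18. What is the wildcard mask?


Subnet mask: 255.255.192.0
Wildcard = 255.255.255.255 - subnet mask
255 - 255 = 0
255 - 255 = 0
255 - 192 = 63
255 - 0 = 255
Wildcard: 0.0.63.255


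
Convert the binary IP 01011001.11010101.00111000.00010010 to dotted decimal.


01011001 = 89
11010101 = 213
00111000 = 56
00010010 = 18
IP: 89.213.56.18


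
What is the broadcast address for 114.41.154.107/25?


Network: 114.41.154.0/25
Host bits = 7
Set all host bits to 1:
Broadcast: 114.41.154.127


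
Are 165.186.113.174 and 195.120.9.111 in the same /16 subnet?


Mask: 255.255.0.0
165.186.113.174 AND mask = 165.186.0.0
195.120.9.111 AND mask = 195.120.0.0
No, different subnets (165.186.0.0 vs 195.120.0.0)


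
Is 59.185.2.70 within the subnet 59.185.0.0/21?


Subnet network: 59.185.0.0
Test IP AND mask: 59.185.0.0
Yes, 59.185.2.70 is in 59.185.0.0/21


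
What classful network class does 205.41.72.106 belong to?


First octet: 205
Binary: 11001101
110xxxxx -> Class C (192-223)
Class C, default mask 255.255.255.0 (/24)


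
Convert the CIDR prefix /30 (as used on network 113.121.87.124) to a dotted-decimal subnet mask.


/30 means 30 network bits, 2 host bits
Binary: 11111111111111111111111111111100
Mask: 255.255.255.252


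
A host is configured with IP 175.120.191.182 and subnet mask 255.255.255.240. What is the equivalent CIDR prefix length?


Binary: 11111111.11111111.11111111.11110000
Count leading 1s
Prefix: /28


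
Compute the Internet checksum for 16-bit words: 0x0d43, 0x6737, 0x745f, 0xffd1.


Sum all words (with carry folding):
+ 0x0d43 = 0x0d43
+ 0x6737 = 0x747a
+ 0x745f = 0xe8d9
+ 0xffd1 = 0xe8ab
One's complement: ~0xe8ab
Checksum = 0x1754


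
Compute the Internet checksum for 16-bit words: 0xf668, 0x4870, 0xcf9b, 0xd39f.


Sum all words (with carry folding):
+ 0xf668 = 0xf668
+ 0x4870 = 0x3ed9
+ 0xcf9b = 0x0e75
+ 0xd39f = 0xe214
One's complement: ~0xe214
Checksum = 0x1deb


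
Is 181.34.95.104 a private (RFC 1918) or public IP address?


RFC 1918 private ranges:
  10.0.0.0/8 (10.0.0.0 - 10.255.255.255)
  172.16.0.0/12 (172.16.0.0 - 172.31.255.255)
  192.168.0.0/16 (192.168.0.0 - 192.168.255.255)
Public (not in any RFC 1918 range)


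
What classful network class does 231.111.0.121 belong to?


First octet: 231
Binary: 11100111
1110xxxx -> Class D (224-239)
Class D (multicast), default mask N/A


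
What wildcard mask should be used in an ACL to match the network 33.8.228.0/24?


Subnet mask: 255.255.255.0
Wildcard = 255.255.255.255 - subnet mask
255 - 255 = 0
255 - 255 = 0
255 - 255 = 0
255 - 0 = 255
Wildcard: 0.0.0.255


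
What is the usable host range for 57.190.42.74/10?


Network: 57.128.0.0
Broadcast: 57.191.255.255
First usable = network + 1
Last usable = broadcast - 1
Range: 57.128.0.1 to 57.191.255.254


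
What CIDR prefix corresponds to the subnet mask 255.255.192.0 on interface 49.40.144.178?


Binary: 11111111.11111111.11000000.00000000
Count leading 1s
Prefix: /18


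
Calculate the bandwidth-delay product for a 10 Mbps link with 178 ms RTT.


BDP = bandwidth * RTT
= 10 Mbps * 178 ms
= 10 * 1e6 * 178 / 1000 bits
= 1780000 bits
= 222500 bytes
= 217.2852 KB
BDP = 1780000 bits (222500 bytes)


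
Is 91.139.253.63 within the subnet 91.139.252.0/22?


Subnet network: 91.139.252.0
Test IP AND mask: 91.139.252.0
Yes, 91.139.253.63 is in 91.139.252.0/22


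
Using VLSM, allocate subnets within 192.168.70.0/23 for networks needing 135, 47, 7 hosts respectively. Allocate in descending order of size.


135 hosts -> /24 (254 usable): 192.168.70.0/24
47 hosts -> /26 (62 usable): 192.168.71.0/26
7 hosts -> /28 (14 usable): 192.168.71.64/28
Allocation: 192.168.70.0/24 (135 hosts, 254 usable); 192.168.71.0/26 (47 hosts, 62 usable); 192.168.71.64/28 (7 hosts, 14 usable)


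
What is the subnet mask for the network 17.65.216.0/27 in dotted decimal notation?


/27 means 27 network bits, 5 host bits
Binary: 11111111111111111111111111100000
Mask: 255.255.255.224


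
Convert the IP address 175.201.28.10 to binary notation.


175 = 10101111
201 = 11001001
28 = 00011100
10 = 00001010
Binary: 10101111.11001001.00011100.00001010


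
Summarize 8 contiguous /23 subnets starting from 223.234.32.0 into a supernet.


Original prefix: /23
Number of subnets: 8 = 2^3
New prefix = 23 - 3 = 20
Supernet: 223.234.32.0/20


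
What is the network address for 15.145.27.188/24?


IP:   00001111.10010001.00011011.10111100
Mask: 11111111.11111111.11111111.00000000
AND operation:
Net:  00001111.10010001.00011011.00000000
Network: 15.145.27.0/24


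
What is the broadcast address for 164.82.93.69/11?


Network: 164.64.0.0/11
Host bits = 21
Set all host bits to 1:
Broadcast: 164.95.255.255


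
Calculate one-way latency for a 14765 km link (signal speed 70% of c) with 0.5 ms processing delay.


Speed = 0.7 * 3e5 km/s = 210000 km/s
Propagation delay = 14765 / 210000 = 0.0703 s = 70.3095 ms
Processing delay = 0.5 ms
Total one-way latency = 70.8095 ms


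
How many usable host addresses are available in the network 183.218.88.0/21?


Host bits = 32 - 21 = 11
Total addresses = 2^11 = 2048
Usable = total - 2 (network and broadcast)
Usable hosts: 2046


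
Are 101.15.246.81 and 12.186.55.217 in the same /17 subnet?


Mask: 255.255.128.0
101.15.246.81 AND mask = 101.15.128.0
12.186.55.217 AND mask = 12.186.0.0
No, different subnets (101.15.128.0 vs 12.186.0.0)


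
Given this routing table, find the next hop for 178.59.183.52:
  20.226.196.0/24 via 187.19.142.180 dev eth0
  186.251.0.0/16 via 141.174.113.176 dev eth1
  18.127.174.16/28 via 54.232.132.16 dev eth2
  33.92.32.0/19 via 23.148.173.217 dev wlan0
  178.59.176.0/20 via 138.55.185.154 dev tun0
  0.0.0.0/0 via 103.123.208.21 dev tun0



Longest prefix match for 178.59.183.52:
  /24 20.226.196.0: no
  /16 186.251.0.0: no
  /28 18.127.174.16: no
  /19 33.92.32.0: no
  /20 178.59.176.0: MATCH
  /0 0.0.0.0: MATCH
Selected: next-hop 138.55.185.154 via tun0 (matched /20)


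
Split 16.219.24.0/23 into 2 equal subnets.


New prefix = 23 + 1 = 24
Each subnet has 256 addresses
  16.219.24.0/24
  16.219.25.0/24
Subnets: 16.219.24.0/24, 16.219.25.0/24


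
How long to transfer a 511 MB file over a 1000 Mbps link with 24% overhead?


Effective throughput = 1000 * (1 - 24/100) = 760 Mbps
File size in Mb = 511 * 8 = 4088 Mb
Time = 4088 / 760
Time = 5.3789 seconds


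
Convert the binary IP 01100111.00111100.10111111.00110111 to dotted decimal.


01100111 = 103
00111100 = 60
10111111 = 191
00110111 = 55
IP: 103.60.191.55


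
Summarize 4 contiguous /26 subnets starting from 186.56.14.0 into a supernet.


Original prefix: /26
Number of subnets: 4 = 2^2
New prefix = 26 - 2 = 24
Supernet: 186.56.14.0/24


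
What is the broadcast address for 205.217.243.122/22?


Network: 205.217.240.0/22
Host bits = 10
Set all host bits to 1:
Broadcast: 205.217.243.255


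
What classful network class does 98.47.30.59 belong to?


First octet: 98
Binary: 01100010
0xxxxxxx -> Class A (1-126)
Class A, default mask 255.0.0.0 (/8)


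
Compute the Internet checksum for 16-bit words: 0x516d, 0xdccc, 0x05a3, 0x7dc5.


Sum all words (with carry folding):
+ 0x516d = 0x516d
+ 0xdccc = 0x2e3a
+ 0x05a3 = 0x33dd
+ 0x7dc5 = 0xb1a2
One's complement: ~0xb1a2
Checksum = 0x4e5d


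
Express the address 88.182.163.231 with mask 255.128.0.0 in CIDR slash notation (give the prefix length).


Binary: 11111111.10000000.00000000.00000000
Count leading 1s
Prefix: /9


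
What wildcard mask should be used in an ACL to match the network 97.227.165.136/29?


Subnet mask: 255.255.255.248
Wildcard = 255.255.255.255 - subnet mask
255 - 255 = 0
255 - 255 = 0
255 - 255 = 0
255 - 248 = 7
Wildcard: 0.0.0.7


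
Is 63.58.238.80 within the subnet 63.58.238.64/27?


Subnet network: 63.58.238.64
Test IP AND mask: 63.58.238.64
Yes, 63.58.238.80 is in 63.58.238.64/27


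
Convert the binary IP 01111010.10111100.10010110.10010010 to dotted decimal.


01111010 = 122
10111100 = 188
10010110 = 150
10010010 = 146
IP: 122.188.150.146


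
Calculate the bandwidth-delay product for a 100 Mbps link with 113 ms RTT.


BDP = bandwidth * RTT
= 100 Mbps * 113 ms
= 100 * 1e6 * 113 / 1000 bits
= 11300000 bits
= 1412500 bytes
= 1379.3945 KB
BDP = 11300000 bits (1412500 bytes)


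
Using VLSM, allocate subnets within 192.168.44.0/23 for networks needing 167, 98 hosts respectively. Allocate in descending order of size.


167 hosts -> /24 (254 usable): 192.168.44.0/24
98 hosts -> /25 (126 usable): 192.168.45.0/25
Allocation: 192.168.44.0/24 (167 hosts, 254 usable); 192.168.45.0/25 (98 hosts, 126 usable)


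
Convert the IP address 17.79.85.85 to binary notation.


17 = 00010001
79 = 01001111
85 = 01010101
85 = 01010101
Binary: 00010001.01001111.01010101.01010101


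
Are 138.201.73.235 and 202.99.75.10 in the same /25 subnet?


Mask: 255.255.255.128
138.201.73.235 AND mask = 138.201.73.128
202.99.75.10 AND mask = 202.99.75.0
No, different subnets (138.201.73.128 vs 202.99.75.0)


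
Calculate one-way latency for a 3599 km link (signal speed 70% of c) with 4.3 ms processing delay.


Speed = 0.7 * 3e5 km/s = 210000 km/s
Propagation delay = 3599 / 210000 = 0.0171 s = 17.1381 ms
Processing delay = 4.3 ms
Total one-way latency = 21.4381 ms


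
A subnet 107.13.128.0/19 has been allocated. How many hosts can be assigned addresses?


Host bits = 32 - 19 = 13
Total addresses = 2^13 = 8192
Usable = total - 2 (network and broadcast)
Usable hosts: 8190


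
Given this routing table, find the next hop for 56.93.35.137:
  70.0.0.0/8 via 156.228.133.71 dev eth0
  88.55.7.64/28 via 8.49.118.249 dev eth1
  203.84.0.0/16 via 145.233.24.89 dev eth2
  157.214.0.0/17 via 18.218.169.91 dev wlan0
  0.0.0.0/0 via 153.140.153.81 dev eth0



Longest prefix match for 56.93.35.137:
  /8 70.0.0.0: no
  /28 88.55.7.64: no
  /16 203.84.0.0: no
  /17 157.214.0.0: no
  /0 0.0.0.0: MATCH
Selected: next-hop 153.140.153.81 via eth0 (matched /0)


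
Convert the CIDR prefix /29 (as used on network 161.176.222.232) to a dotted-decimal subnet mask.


/29 means 29 network bits, 3 host bits
Binary: 11111111111111111111111111111000
Mask: 255.255.255.248


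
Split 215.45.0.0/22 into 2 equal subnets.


New prefix = 22 + 1 = 23
Each subnet has 512 addresses
  215.45.0.0/23
  215.45.2.0/23
Subnets: 215.45.0.0/23, 215.45.2.0/23


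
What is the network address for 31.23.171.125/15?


IP:   00011111.00010111.10101011.01111101
Mask: 11111111.11111110.00000000.00000000
AND operation:
Net:  00011111.00010110.00000000.00000000
Network: 31.22.0.0/15


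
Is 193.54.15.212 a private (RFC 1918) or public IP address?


RFC 1918 private ranges:
  10.0.0.0/8 (10.0.0.0 - 10.255.255.255)
  172.16.0.0/12 (172.16.0.0 - 172.31.255.255)
  192.168.0.0/16 (192.168.0.0 - 192.168.255.255)
Public (not in any RFC 1918 range)


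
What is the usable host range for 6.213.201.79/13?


Network: 6.208.0.0
Broadcast: 6.215.255.255
First usable = network + 1
Last usable = broadcast - 1
Range: 6.208.0.1 to 6.215.255.254


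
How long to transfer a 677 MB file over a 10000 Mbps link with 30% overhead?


Effective throughput = 10000 * (1 - 30/100) = 7000 Mbps
File size in Mb = 677 * 8 = 5416 Mb
Time = 5416 / 7000
Time = 0.7737 seconds


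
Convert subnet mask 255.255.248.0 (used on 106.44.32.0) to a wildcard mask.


Subnet mask: 255.255.248.0
Wildcard = 255.255.255.255 - subnet mask
255 - 255 = 0
255 - 255 = 0
255 - 248 = 7
255 - 0 = 255
Wildcard: 0.0.7.255


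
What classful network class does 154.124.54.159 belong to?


First octet: 154
Binary: 10011010
10xxxxxx -> Class B (128-191)
Class B, default mask 255.255.0.0 (/16)


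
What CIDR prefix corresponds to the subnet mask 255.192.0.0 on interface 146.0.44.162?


Binary: 11111111.11000000.00000000.00000000
Count leading 1s
Prefix: /10


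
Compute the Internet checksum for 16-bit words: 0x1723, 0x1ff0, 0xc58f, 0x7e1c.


Sum all words (with carry folding):
+ 0x1723 = 0x1723
+ 0x1ff0 = 0x3713
+ 0xc58f = 0xfca2
+ 0x7e1c = 0x7abf
One's complement: ~0x7abf
Checksum = 0x8540


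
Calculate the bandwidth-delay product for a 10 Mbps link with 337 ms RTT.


BDP = bandwidth * RTT
= 10 Mbps * 337 ms
= 10 * 1e6 * 337 / 1000 bits
= 3370000 bits
= 421250 bytes
= 411.377 KB
BDP = 3370000 bits (421250 bytes)


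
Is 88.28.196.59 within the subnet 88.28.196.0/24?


Subnet network: 88.28.196.0
Test IP AND mask: 88.28.196.0
Yes, 88.28.196.59 is in 88.28.196.0/24


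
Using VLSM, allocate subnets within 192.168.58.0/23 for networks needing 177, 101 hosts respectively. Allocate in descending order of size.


177 hosts -> /24 (254 usable): 192.168.58.0/24
101 hosts -> /25 (126 usable): 192.168.59.0/25
Allocation: 192.168.58.0/24 (177 hosts, 254 usable); 192.168.59.0/25 (101 hosts, 126 usable)


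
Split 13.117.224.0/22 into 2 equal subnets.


New prefix = 22 + 1 = 23
Each subnet has 512 addresses
  13.117.224.0/23
  13.117.226.0/23
Subnets: 13.117.224.0/23, 13.117.226.0/23


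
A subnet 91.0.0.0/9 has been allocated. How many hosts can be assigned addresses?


Host bits = 32 - 9 = 23
Total addresses = 2^23 = 8388608
Usable = total - 2 (network and broadcast)
Usable hosts: 8388606


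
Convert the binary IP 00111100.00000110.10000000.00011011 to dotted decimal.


00111100 = 60
00000110 = 6
10000000 = 128
00011011 = 27
IP: 60.6.128.27


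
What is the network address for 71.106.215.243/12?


IP:   01000111.01101010.11010111.11110011
Mask: 11111111.11110000.00000000.00000000
AND operation:
Net:  01000111.01100000.00000000.00000000
Network: 71.96.0.0/12


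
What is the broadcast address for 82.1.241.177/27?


Network: 82.1.241.160/27
Host bits = 5
Set all host bits to 1:
Broadcast: 82.1.241.191


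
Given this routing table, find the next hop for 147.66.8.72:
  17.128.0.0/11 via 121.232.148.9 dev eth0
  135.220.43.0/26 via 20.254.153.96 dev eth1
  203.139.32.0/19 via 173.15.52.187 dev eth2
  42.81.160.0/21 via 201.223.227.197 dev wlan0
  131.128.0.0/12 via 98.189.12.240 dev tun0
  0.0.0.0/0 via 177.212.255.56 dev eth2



Longest prefix match for 147.66.8.72:
  /11 17.128.0.0: no
  /26 135.220.43.0: no
  /19 203.139.32.0: no
  /21 42.81.160.0: no
  /12 131.128.0.0: no
  /0 0.0.0.0: MATCH
Selected: next-hop 177.212.255.56 via eth2 (matched /0)


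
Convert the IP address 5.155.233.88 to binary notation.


5 = 00000101
155 = 10011011
233 = 11101001
88 = 01011000
Binary: 00000101.10011011.11101001.01011000


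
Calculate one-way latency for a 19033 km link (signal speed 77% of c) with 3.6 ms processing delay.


Speed = 0.77 * 3e5 km/s = 231000 km/s
Propagation delay = 19033 / 231000 = 0.0824 s = 82.3939 ms
Processing delay = 3.6 ms
Total one-way latency = 85.9939 ms


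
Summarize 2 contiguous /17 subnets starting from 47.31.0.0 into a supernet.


Original prefix: /17
Number of subnets: 2 = 2^1
New prefix = 17 - 1 = 16
Supernet: 47.31.0.0/16


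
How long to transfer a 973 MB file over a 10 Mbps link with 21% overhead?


Effective throughput = 10 * (1 - 21/100) = 7.9 Mbps
File size in Mb = 973 * 8 = 7784 Mb
Time = 7784 / 7.9
Time = 985.3165 seconds


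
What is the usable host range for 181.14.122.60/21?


Network: 181.14.120.0
Broadcast: 181.14.127.255
First usable = network + 1
Last usable = broadcast - 1
Range: 181.14.120.1 to 181.14.127.254


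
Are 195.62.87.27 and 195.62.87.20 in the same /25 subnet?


Mask: 255.255.255.128
195.62.87.27 AND mask = 195.62.87.0
195.62.87.20 AND mask = 195.62.87.0
Yes, same subnet (195.62.87.0)


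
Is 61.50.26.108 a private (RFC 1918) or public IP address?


RFC 1918 private ranges:
  10.0.0.0/8 (10.0.0.0 - 10.255.255.255)
  172.16.0.0/12 (172.16.0.0 - 172.31.255.255)
  192.168.0.0/16 (192.168.0.0 - 192.168.255.255)
Public (not in any RFC 1918 range)


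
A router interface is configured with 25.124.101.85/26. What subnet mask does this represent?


/26 means 26 network bits, 6 host bits
Binary: 11111111111111111111111111000000
Mask: 255.255.255.192


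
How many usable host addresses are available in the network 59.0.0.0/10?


Host bits = 32 - 10 = 22
Total addresses = 2^22 = 4194304
Usable = total - 2 (network and broadcast)
Usable hosts: 4194302


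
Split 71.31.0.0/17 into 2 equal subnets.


New prefix = 17 + 1 = 18
Each subnet has 16384 addresses
  71.31.0.0/18
  71.31.64.0/18
Subnets: 71.31.0.0/18, 71.31.64.0/18


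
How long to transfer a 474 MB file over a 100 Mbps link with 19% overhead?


Effective throughput = 100 * (1 - 19/100) = 81 Mbps
File size in Mb = 474 * 8 = 3792 Mb
Time = 3792 / 81
Time = 46.8148 seconds


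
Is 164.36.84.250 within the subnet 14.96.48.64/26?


Subnet network: 14.96.48.64
Test IP AND mask: 164.36.84.192
No, 164.36.84.250 is not in 14.96.48.64/26


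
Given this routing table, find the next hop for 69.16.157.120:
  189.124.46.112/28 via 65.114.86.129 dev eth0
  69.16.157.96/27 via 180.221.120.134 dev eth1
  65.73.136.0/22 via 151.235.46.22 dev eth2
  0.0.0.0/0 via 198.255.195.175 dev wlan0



Longest prefix match for 69.16.157.120:
  /28 189.124.46.112: no
  /27 69.16.157.96: MATCH
  /22 65.73.136.0: no
  /0 0.0.0.0: MATCH
Selected: next-hop 180.221.120.134 via eth1 (matched /27)


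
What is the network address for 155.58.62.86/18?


IP:   10011011.00111010.00111110.01010110
Mask: 11111111.11111111.11000000.00000000
AND operation:
Net:  10011011.00111010.00000000.00000000
Network: 155.58.0.0/18


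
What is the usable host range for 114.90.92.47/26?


Network: 114.90.92.0
Broadcast: 114.90.92.63
First usable = network + 1
Last usable = broadcast - 1
Range: 114.90.92.1 to 114.90.92.62


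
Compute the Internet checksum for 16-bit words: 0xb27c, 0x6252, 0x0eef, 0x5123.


Sum all words (with carry folding):
+ 0xb27c = 0xb27c
+ 0x6252 = 0x14cf
+ 0x0eef = 0x23be
+ 0x5123 = 0x74e1
One's complement: ~0x74e1
Checksum = 0x8b1e


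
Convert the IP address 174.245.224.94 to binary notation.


174 = 10101110
245 = 11110101
224 = 11100000
94 = 01011110
Binary: 10101110.11110101.11100000.01011110


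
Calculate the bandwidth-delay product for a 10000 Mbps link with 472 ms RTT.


BDP = bandwidth * RTT
= 10000 Mbps * 472 ms
= 10000 * 1e6 * 472 / 1000 bits
= 4720000000 bits
= 590000000 bytes
= 576171.875 KB
BDP = 4720000000 bits (590000000 bytes)


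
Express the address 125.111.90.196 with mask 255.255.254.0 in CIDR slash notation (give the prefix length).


Binary: 11111111.11111111.11111110.00000000
Count leading 1s
Prefix: /23


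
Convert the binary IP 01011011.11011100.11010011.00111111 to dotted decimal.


01011011 = 91
11011100 = 220
11010011 = 211
00111111 = 63
IP: 91.220.211.63


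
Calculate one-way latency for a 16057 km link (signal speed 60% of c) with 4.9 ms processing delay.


Speed = 0.6 * 3e5 km/s = 180000 km/s
Propagation delay = 16057 / 180000 = 0.0892 s = 89.2056 ms
Processing delay = 4.9 ms
Total one-way latency = 94.1056 ms


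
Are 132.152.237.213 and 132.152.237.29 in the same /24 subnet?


Mask: 255.255.255.0
132.152.237.213 AND mask = 132.152.237.0
132.152.237.29 AND mask = 132.152.237.0
Yes, same subnet (132.152.237.0)


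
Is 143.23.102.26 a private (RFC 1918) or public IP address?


RFC 1918 private ranges:
  10.0.0.0/8 (10.0.0.0 - 10.255.255.255)
  172.16.0.0/12 (172.16.0.0 - 172.31.255.255)
  192.168.0.0/16 (192.168.0.0 - 192.168.255.255)
Public (not in any RFC 1918 range)


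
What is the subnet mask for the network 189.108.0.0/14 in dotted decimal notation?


/14 means 14 network bits, 18 host bits
Binary: 11111111111111000000000000000000
Mask: 255.252.0.0


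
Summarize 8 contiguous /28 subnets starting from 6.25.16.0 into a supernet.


Original prefix: /28
Number of subnets: 8 = 2^3
New prefix = 28 - 3 = 25
Supernet: 6.25.16.0/25


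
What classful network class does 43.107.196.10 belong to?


First octet: 43
Binary: 00101011
0xxxxxxx -> Class A (1-126)
Class A, default mask 255.0.0.0 (/8)


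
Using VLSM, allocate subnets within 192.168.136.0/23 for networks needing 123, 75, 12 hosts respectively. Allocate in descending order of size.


123 hosts -> /25 (126 usable): 192.168.136.0/25
75 hosts -> /25 (126 usable): 192.168.136.128/25
12 hosts -> /28 (14 usable): 192.168.137.0/28
Allocation: 192.168.136.0/25 (123 hosts, 126 usable); 192.168.136.128/25 (75 hosts, 126 usable); 192.168.137.0/28 (12 hosts, 14 usable)


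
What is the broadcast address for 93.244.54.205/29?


Network: 93.244.54.200/29
Host bits = 3
Set all host bits to 1:
Broadcast: 93.244.54.207


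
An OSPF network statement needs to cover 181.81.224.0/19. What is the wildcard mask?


Subnet mask: 255.255.224.0
Wildcard = 255.255.255.255 - subnet mask
255 - 255 = 0
255 - 255 = 0
255 - 224 = 31
255 - 0 = 255
Wildcard: 0.0.31.255


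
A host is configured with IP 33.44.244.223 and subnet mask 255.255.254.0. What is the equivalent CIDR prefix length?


Binary: 11111111.11111111.11111110.00000000
Count leading 1s
Prefix: /23


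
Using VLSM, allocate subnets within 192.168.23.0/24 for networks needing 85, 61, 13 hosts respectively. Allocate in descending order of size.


85 hosts -> /25 (126 usable): 192.168.23.0/25
61 hosts -> /26 (62 usable): 192.168.23.128/26
13 hosts -> /28 (14 usable): 192.168.23.192/28
Allocation: 192.168.23.0/25 (85 hosts, 126 usable); 192.168.23.128/26 (61 hosts, 62 usable); 192.168.23.192/28 (13 hosts, 14 usable)


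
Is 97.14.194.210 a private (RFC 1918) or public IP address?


RFC 1918 private ranges:
  10.0.0.0/8 (10.0.0.0 - 10.255.255.255)
  172.16.0.0/12 (172.16.0.0 - 172.31.255.255)
  192.168.0.0/16 (192.168.0.0 - 192.168.255.255)
Public (not in any RFC 1918 range)


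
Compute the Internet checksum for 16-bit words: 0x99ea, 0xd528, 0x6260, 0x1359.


Sum all words (with carry folding):
+ 0x99ea = 0x99ea
+ 0xd528 = 0x6f13
+ 0x6260 = 0xd173
+ 0x1359 = 0xe4cc
One's complement: ~0xe4cc
Checksum = 0x1b33


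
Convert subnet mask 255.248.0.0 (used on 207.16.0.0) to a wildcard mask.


Subnet mask: 255.248.0.0
Wildcard = 255.255.255.255 - subnet mask
255 - 255 = 0
255 - 248 = 7
255 - 0 = 255
255 - 0 = 255
Wildcard: 0.7.255.255


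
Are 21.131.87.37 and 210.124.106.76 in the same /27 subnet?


Mask: 255.255.255.224
21.131.87.37 AND mask = 21.131.87.32
210.124.106.76 AND mask = 210.124.106.64
No, different subnets (21.131.87.32 vs 210.124.106.64)


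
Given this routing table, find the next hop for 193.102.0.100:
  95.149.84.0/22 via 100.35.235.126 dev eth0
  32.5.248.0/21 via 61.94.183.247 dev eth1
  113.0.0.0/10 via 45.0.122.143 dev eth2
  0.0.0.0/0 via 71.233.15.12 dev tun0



Longest prefix match for 193.102.0.100:
  /22 95.149.84.0: no
  /21 32.5.248.0: no
  /10 113.0.0.0: no
  /0 0.0.0.0: MATCH
Selected: next-hop 71.233.15.12 via tun0 (matched /0)


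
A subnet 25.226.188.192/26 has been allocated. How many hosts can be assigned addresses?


Host bits = 32 - 26 = 6
Total addresses = 2^6 = 64
Usable = total - 2 (network and broadcast)
Usable hosts: 62


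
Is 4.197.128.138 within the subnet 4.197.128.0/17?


Subnet network: 4.197.128.0
Test IP AND mask: 4.197.128.0
Yes, 4.197.128.138 is in 4.197.128.0/17


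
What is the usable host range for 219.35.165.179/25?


Network: 219.35.165.128
Broadcast: 219.35.165.255
First usable = network + 1
Last usable = broadcast - 1
Range: 219.35.165.129 to 219.35.165.254


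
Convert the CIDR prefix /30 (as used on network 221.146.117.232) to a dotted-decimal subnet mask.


/30 means 30 network bits, 2 host bits
Binary: 11111111111111111111111111111100
Mask: 255.255.255.252


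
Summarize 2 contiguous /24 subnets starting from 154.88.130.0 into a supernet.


Original prefix: /24
Number of subnets: 2 = 2^1
New prefix = 24 - 1 = 23
Supernet: 154.88.130.0/23


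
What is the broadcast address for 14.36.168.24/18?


Network: 14.36.128.0/18
Host bits = 14
Set all host bits to 1:
Broadcast: 14.36.191.255


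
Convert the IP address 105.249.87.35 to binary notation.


105 = 01101001
249 = 11111001
87 = 01010111
35 = 00100011
Binary: 01101001.11111001.01010111.00100011


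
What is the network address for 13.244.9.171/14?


IP:   00001101.11110100.00001001.10101011
Mask: 11111111.11111100.00000000.00000000
AND operation:
Net:  00001101.11110100.00000000.00000000
Network: 13.244.0.0/14


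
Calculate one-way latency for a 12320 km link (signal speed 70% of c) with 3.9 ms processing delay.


Speed = 0.7 * 3e5 km/s = 210000 km/s
Propagation delay = 12320 / 210000 = 0.0587 s = 58.6667 ms
Processing delay = 3.9 ms
Total one-way latency = 62.5667 ms


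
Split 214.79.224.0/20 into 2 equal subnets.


New prefix = 20 + 1 = 21
Each subnet has 2048 addresses
  214.79.224.0/21
  214.79.232.0/21
Subnets: 214.79.224.0/21, 214.79.232.0/21


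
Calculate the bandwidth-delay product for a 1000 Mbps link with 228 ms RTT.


BDP = bandwidth * RTT
= 1000 Mbps * 228 ms
= 1000 * 1e6 * 228 / 1000 bits
= 228000000 bits
= 28500000 bytes
= 27832.0312 KB
BDP = 228000000 bits (28500000 bytes)


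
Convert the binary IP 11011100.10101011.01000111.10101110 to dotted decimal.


11011100 = 220
10101011 = 171
01000111 = 71
10101110 = 174
IP: 220.171.71.174


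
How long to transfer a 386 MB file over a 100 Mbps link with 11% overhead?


Effective throughput = 100 * (1 - 11/100) = 89 Mbps
File size in Mb = 386 * 8 = 3088 Mb
Time = 3088 / 89
Time = 34.6966 seconds


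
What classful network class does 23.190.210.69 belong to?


First octet: 23
Binary: 00010111
0xxxxxxx -> Class A (1-126)
Class A, default mask 255.0.0.0 (/8)


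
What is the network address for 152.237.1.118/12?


IP:   10011000.11101101.00000001.01110110
Mask: 11111111.11110000.00000000.00000000
AND operation:
Net:  10011000.11100000.00000000.00000000
Network: 152.224.0.0/12


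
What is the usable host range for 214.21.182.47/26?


Network: 214.21.182.0
Broadcast: 214.21.182.63
First usable = network + 1
Last usable = broadcast - 1
Range: 214.21.182.1 to 214.21.182.62


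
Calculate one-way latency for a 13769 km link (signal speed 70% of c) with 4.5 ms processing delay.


Speed = 0.7 * 3e5 km/s = 210000 km/s
Propagation delay = 13769 / 210000 = 0.0656 s = 65.5667 ms
Processing delay = 4.5 ms
Total one-way latency = 70.0667 ms


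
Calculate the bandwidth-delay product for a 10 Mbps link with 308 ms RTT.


BDP = bandwidth * RTT
= 10 Mbps * 308 ms
= 10 * 1e6 * 308 / 1000 bits
= 3080000 bits
= 385000 bytes
= 375.9766 KB
BDP = 3080000 bits (385000 bytes)


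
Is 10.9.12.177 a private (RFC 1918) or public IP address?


RFC 1918 private ranges:
  10.0.0.0/8 (10.0.0.0 - 10.255.255.255)
  172.16.0.0/12 (172.16.0.0 - 172.31.255.255)
  192.168.0.0/16 (192.168.0.0 - 192.168.255.255)
Private (in 10.0.0.0/8)


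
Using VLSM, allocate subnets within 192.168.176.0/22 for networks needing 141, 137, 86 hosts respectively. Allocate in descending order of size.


141 hosts -> /24 (254 usable): 192.168.176.0/24
137 hosts -> /24 (254 usable): 192.168.177.0/24
86 hosts -> /25 (126 usable): 192.168.178.0/25
Allocation: 192.168.176.0/24 (141 hosts, 254 usable); 192.168.177.0/24 (137 hosts, 254 usable); 192.168.178.0/25 (86 hosts, 126 usable)


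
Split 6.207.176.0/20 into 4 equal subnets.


New prefix = 20 + 2 = 22
Each subnet has 1024 addresses
  6.207.176.0/22
  6.207.180.0/22
  6.207.184.0/22
  6.207.188.0/22
Subnets: 6.207.176.0/22, 6.207.180.0/22, 6.207.184.0/22, 6.207.188.0/22


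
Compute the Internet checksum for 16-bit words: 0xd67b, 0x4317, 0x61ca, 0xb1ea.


Sum all words (with carry folding):
+ 0xd67b = 0xd67b
+ 0x4317 = 0x1993
+ 0x61ca = 0x7b5d
+ 0xb1ea = 0x2d48
One's complement: ~0x2d48
Checksum = 0xd2b7


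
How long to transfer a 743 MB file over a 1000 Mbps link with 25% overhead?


Effective throughput = 1000 * (1 - 25/100) = 750 Mbps
File size in Mb = 743 * 8 = 5944 Mb
Time = 5944 / 750
Time = 7.9253 seconds


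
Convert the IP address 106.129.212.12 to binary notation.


106 = 01101010
129 = 10000001
212 = 11010100
12 = 00001100
Binary: 01101010.10000001.11010100.00001100


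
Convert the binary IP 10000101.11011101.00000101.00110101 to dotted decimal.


10000101 = 133
11011101 = 221
00000101 = 5
00110101 = 53
IP: 133.221.5.53


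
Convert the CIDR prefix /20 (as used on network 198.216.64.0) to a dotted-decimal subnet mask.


/20 means 20 network bits, 12 host bits
Binary: 11111111111111111111000000000000
Mask: 255.255.240.0


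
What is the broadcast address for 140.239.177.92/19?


Network: 140.239.160.0/19
Host bits = 13
Set all host bits to 1:
Broadcast: 140.239.191.255


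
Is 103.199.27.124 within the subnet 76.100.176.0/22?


Subnet network: 76.100.176.0
Test IP AND mask: 103.199.24.0
No, 103.199.27.124 is not in 76.100.176.0/22


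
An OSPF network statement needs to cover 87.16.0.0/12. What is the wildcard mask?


Subnet mask: 255.240.0.0
Wildcard = 255.255.255.255 - subnet mask
255 - 255 = 0
255 - 240 = 15
255 - 0 = 255
255 - 0 = 255
Wildcard: 0.15.255.255


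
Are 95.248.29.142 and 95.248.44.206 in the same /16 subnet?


Mask: 255.255.0.0
95.248.29.142 AND mask = 95.248.0.0
95.248.44.206 AND mask = 95.248.0.0
Yes, same subnet (95.248.0.0)


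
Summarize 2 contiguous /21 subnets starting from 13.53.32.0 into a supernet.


Original prefix: /21
Number of subnets: 2 = 2^1
New prefix = 21 - 1 = 20
Supernet: 13.53.32.0/20


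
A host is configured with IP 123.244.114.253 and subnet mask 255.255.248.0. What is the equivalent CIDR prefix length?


Binary: 11111111.11111111.11111000.00000000
Count leading 1s
Prefix: /21


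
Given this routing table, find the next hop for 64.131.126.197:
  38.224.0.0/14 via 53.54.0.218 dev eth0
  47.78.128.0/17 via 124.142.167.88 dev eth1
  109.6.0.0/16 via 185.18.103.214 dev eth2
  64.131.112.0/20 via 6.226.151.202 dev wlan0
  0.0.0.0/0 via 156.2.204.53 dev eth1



Longest prefix match for 64.131.126.197:
  /14 38.224.0.0: no
  /17 47.78.128.0: no
  /16 109.6.0.0: no
  /20 64.131.112.0: MATCH
  /0 0.0.0.0: MATCH
Selected: next-hop 6.226.151.202 via wlan0 (matched /20)


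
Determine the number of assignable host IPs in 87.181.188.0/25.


Host bits = 32 - 25 = 7
Total addresses = 2^7 = 128
Usable = total - 2 (network and broadcast)
Usable hosts: 126


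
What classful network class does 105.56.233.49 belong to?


First octet: 105
Binary: 01101001
0xxxxxxx -> Class A (1-126)
Class A, default mask 255.0.0.0 (/8)


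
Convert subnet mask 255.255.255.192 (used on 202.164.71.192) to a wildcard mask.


Subnet mask: 255.255.255.192
Wildcard = 255.255.255.255 - subnet mask
255 - 255 = 0
255 - 255 = 0
255 - 255 = 0
255 - 192 = 63
Wildcard: 0.0.0.63


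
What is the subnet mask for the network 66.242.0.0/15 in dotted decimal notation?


/15 means 15 network bits, 17 host bits
Binary: 11111111111111100000000000000000
Mask: 255.254.0.0


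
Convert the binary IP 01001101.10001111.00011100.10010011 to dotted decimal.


01001101 = 77
10001111 = 143
00011100 = 28
10010011 = 147
IP: 77.143.28.147


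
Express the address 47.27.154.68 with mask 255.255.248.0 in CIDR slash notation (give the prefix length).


Binary: 11111111.11111111.11111000.00000000
Count leading 1s
Prefix: /21


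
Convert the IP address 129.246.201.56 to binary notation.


129 = 10000001
246 = 11110110
201 = 11001001
56 = 00111000
Binary: 10000001.11110110.11001001.00111000


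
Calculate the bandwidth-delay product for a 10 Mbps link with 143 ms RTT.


BDP = bandwidth * RTT
= 10 Mbps * 143 ms
= 10 * 1e6 * 143 / 1000 bits
= 1430000 bits
= 178750 bytes
= 174.5605 KB
BDP = 1430000 bits (178750 bytes)


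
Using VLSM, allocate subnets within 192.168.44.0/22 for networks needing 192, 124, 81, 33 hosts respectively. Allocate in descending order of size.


192 hosts -> /24 (254 usable): 192.168.44.0/24
124 hosts -> /25 (126 usable): 192.168.45.0/25
81 hosts -> /25 (126 usable): 192.168.45.128/25
33 hosts -> /26 (62 usable): 192.168.46.0/26
Allocation: 192.168.44.0/24 (192 hosts, 254 usable); 192.168.45.0/25 (124 hosts, 126 usable); 192.168.45.128/25 (81 hosts, 126 usable); 192.168.46.0/26 (33 hosts, 62 usable)


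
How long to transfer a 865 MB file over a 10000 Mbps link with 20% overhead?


Effective throughput = 10000 * (1 - 20/100) = 8000 Mbps
File size in Mb = 865 * 8 = 6920 Mb
Time = 6920 / 8000
Time = 0.865 seconds


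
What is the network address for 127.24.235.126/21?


IP:   01111111.00011000.11101011.01111110
Mask: 11111111.11111111.11111000.00000000
AND operation:
Net:  01111111.00011000.11101000.00000000
Network: 127.24.232.0/21


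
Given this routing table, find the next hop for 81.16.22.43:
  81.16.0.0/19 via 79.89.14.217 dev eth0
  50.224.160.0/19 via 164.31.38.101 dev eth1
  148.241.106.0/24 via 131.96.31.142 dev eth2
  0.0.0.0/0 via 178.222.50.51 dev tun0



Longest prefix match for 81.16.22.43:
  /19 81.16.0.0: MATCH
  /19 50.224.160.0: no
  /24 148.241.106.0: no
  /0 0.0.0.0: MATCH
Selected: next-hop 79.89.14.217 via eth0 (matched /19)


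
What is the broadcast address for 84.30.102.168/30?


Network: 84.30.102.168/30
Host bits = 2
Set all host bits to 1:
Broadcast: 84.30.102.171
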